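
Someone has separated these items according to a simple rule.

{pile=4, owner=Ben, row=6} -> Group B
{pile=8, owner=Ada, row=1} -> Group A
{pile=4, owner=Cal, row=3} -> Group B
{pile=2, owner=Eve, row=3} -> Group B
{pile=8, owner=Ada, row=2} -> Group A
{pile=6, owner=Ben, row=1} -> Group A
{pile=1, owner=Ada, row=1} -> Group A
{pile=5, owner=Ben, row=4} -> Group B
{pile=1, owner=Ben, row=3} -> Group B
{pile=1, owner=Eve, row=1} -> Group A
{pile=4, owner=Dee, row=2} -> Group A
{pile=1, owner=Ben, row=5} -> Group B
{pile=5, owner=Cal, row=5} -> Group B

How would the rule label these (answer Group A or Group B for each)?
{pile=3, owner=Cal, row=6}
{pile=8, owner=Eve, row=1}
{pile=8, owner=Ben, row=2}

Group B, Group A, Group A

A rule that fits every label: row ≤ 2 — true of each 'Group A' example, false of each 'Group B' one.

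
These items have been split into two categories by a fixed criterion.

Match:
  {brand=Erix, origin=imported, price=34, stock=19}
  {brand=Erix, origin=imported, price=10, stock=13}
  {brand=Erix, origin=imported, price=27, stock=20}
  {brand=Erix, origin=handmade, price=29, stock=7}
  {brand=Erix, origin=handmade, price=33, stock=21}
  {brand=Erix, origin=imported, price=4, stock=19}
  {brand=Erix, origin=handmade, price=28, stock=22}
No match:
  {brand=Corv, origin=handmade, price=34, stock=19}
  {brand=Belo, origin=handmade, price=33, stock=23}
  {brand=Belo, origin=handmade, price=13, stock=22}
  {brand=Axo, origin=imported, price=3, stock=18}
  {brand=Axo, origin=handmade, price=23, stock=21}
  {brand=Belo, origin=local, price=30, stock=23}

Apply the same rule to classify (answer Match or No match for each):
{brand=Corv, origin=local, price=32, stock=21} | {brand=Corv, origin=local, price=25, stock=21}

No match, No match

The simplest hypothesis consistent with all the labels is: brand is Erix.
No match: {brand=Corv, origin=local, price=32, stock=21}, since brand is Corv. No match: {brand=Corv, origin=local, price=25, stock=21}, since brand is Corv.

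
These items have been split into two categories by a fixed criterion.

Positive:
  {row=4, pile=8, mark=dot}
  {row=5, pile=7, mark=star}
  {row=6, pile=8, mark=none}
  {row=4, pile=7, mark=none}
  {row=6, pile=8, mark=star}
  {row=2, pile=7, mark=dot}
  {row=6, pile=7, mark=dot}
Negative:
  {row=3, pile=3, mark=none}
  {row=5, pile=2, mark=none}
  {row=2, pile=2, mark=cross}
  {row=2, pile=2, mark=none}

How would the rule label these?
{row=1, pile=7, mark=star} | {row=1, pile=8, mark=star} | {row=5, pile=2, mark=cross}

Positive, Positive, Negative

All 'Positive' examples share one property — pile ≥ 7 — and every 'Negative' example lacks it.
{row=1, pile=7, mark=star}: Positive (pile = 7). {row=1, pile=8, mark=star}: Positive (pile = 8). {row=5, pile=2, mark=cross}: Negative (pile = 2).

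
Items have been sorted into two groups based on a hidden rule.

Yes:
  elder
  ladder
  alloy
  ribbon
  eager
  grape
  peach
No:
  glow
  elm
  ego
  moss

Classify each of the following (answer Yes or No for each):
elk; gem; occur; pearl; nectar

No, No, Yes, Yes, Yes

Every 'Yes' example satisfies: length ≥ 5. None of the 'No' examples do.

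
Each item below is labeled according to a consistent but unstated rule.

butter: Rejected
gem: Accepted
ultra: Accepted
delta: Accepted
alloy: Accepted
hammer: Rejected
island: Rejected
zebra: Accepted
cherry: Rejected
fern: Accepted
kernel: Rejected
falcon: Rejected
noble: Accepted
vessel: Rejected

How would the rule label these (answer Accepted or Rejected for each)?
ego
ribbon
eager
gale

The rule appears to be: length ≤ 5.
ego: length 3, checks out → Accepted. ribbon: length 6, doesn't qualify → Rejected. eager: length 5, checks out → Accepted. gale: length 4, checks out → Accepted.

Accepted, Rejected, Accepted, Accepted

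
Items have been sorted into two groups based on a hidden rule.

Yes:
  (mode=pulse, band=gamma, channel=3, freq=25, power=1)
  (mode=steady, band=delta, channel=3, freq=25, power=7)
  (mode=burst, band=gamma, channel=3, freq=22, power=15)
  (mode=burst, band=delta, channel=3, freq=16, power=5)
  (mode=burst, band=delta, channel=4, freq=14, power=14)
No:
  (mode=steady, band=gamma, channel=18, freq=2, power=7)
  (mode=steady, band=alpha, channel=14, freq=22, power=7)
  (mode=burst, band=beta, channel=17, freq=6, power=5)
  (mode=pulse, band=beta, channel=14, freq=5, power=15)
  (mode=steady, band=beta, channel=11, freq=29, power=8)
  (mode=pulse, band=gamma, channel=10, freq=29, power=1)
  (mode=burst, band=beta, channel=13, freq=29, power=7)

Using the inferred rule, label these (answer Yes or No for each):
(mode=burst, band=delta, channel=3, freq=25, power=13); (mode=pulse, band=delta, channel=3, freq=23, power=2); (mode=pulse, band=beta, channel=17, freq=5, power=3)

Yes, Yes, No

The classifier is using: channel ≤ 4.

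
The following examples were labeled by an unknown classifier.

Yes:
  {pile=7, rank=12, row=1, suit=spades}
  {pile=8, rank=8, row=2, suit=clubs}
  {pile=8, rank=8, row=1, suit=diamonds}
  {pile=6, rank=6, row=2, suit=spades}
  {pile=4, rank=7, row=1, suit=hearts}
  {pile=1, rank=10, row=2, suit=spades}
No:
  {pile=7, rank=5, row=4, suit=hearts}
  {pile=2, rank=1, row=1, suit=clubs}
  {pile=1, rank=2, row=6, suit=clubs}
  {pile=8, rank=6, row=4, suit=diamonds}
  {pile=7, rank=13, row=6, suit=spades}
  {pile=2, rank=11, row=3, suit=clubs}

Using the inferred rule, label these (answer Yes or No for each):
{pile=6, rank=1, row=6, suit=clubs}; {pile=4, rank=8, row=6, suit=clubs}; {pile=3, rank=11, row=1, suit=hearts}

All 'Yes' examples share one property — row ≤ 2 AND rank ≥ 2 — and every 'No' example lacks it.
No: {pile=6, rank=1, row=6, suit=clubs}, since row = 6, rank = 1. No: {pile=4, rank=8, row=6, suit=clubs}, since row = 6, rank = 8. Yes: {pile=3, rank=11, row=1, suit=hearts}, since row = 1, rank = 11.

No, No, Yes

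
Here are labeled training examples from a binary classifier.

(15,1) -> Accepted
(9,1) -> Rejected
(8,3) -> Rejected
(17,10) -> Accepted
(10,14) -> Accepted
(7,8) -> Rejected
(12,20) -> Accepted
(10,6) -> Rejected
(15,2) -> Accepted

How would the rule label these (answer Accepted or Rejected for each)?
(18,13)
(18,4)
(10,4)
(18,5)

Accepted, Accepted, Rejected, Accepted

The common property of the 'Accepted' items is: max ≥ 12. No 'Rejected' item has it.
(18,13): max 18, satisfies this → Accepted.
(18,4): max 18, satisfies this → Accepted.
(10,4): max 10, does not pass → Rejected.
(18,5): max 18, satisfies this → Accepted.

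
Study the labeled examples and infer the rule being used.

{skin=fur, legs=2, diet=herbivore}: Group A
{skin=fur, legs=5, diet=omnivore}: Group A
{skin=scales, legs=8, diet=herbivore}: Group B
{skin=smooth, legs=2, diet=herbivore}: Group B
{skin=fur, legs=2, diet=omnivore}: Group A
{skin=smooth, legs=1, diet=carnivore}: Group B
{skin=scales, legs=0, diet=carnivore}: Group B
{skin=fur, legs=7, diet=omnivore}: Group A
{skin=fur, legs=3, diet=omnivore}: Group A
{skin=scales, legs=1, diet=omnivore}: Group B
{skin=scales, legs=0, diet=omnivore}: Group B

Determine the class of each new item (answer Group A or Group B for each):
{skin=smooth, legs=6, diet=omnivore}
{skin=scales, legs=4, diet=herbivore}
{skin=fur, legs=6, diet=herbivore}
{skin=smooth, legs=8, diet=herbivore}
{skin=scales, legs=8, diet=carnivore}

One predicate separates the groups cleanly: skin is fur.
{skin=smooth, legs=6, diet=omnivore} — skin is smooth, hence Group B. {skin=scales, legs=4, diet=herbivore} — skin is scales, hence Group B. {skin=fur, legs=6, diet=herbivore} — skin is fur, hence Group A. {skin=smooth, legs=8, diet=herbivore} — skin is smooth, hence Group B. {skin=scales, legs=8, diet=carnivore} — skin is scales, hence Group B.

Group B, Group B, Group A, Group B, Group B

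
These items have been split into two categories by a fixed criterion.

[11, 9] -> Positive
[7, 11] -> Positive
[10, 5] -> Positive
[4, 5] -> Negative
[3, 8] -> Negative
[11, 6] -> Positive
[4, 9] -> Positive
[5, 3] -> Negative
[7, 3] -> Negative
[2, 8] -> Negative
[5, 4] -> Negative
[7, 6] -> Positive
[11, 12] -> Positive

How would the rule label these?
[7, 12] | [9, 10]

Positive, Positive

A rule that fits every label: sum ≥ 13 — true of each 'Positive' example, false of each 'Negative' one.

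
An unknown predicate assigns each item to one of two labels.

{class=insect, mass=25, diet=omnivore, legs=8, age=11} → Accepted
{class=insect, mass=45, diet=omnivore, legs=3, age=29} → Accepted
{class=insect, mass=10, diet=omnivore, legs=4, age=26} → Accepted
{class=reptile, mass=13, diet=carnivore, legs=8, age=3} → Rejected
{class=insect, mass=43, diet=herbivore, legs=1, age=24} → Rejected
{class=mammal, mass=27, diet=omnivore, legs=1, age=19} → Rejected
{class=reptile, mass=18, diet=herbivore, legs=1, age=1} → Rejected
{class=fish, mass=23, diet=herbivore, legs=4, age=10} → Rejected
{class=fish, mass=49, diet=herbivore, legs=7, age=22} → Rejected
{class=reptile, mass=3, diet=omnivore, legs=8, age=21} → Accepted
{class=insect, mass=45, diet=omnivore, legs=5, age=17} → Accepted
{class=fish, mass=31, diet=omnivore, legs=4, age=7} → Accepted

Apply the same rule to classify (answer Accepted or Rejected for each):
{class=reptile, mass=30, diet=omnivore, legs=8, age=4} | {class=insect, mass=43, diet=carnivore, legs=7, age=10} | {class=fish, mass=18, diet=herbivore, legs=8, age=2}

Accepted, Rejected, Rejected

One predicate separates the groups cleanly: diet is omnivore AND legs ≥ 3.
{class=reptile, mass=30, diet=omnivore, legs=8, age=4}: diet is omnivore, legs = 8, satisfies this → Accepted.
{class=insect, mass=43, diet=carnivore, legs=7, age=10}: diet is carnivore, legs = 7, does not fit → Rejected.
{class=fish, mass=18, diet=herbivore, legs=8, age=2}: diet is herbivore, legs = 8, does not fit → Rejected.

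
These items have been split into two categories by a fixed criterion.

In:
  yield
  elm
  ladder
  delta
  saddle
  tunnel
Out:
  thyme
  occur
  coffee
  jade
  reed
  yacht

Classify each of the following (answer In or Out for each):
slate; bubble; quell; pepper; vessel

Checking candidate rules against both groups, what survives is: contains 'l'.

In, In, In, Out, In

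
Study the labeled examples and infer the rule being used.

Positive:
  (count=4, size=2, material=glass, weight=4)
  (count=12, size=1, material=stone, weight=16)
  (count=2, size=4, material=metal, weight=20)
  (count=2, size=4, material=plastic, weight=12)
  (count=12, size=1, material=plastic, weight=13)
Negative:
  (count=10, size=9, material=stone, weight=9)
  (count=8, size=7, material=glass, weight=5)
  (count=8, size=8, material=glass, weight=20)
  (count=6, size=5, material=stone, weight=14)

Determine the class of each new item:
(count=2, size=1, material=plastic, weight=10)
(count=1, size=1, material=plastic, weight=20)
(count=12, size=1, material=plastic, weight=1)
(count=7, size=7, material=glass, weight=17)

The pattern is that an item is 'Positive' exactly when: size ≤ 4.
(count=2, size=1, material=plastic, weight=10) → size = 1 → Positive.
(count=1, size=1, material=plastic, weight=20) → size = 1 → Positive.
(count=12, size=1, material=plastic, weight=1) → size = 1 → Positive.
(count=7, size=7, material=glass, weight=17) → size = 7 → Negative.

Positive, Positive, Positive, Negative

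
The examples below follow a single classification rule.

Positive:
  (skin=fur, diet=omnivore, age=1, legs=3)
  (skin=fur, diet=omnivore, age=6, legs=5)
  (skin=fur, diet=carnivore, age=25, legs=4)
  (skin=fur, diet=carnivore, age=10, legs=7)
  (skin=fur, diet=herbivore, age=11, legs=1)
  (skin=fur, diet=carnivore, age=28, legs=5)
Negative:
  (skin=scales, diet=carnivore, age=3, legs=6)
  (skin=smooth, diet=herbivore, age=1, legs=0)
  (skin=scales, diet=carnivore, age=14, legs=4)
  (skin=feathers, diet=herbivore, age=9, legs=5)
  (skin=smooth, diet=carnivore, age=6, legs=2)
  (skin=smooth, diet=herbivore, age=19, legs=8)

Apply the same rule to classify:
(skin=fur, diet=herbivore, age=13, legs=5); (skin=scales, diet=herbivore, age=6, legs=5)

Positive, Negative

All 'Positive' examples share one property — skin is fur — and every 'Negative' example lacks it.
(skin=fur, diet=herbivore, age=13, legs=5): Positive (skin is fur).
(skin=scales, diet=herbivore, age=6, legs=5): Negative (skin is scales).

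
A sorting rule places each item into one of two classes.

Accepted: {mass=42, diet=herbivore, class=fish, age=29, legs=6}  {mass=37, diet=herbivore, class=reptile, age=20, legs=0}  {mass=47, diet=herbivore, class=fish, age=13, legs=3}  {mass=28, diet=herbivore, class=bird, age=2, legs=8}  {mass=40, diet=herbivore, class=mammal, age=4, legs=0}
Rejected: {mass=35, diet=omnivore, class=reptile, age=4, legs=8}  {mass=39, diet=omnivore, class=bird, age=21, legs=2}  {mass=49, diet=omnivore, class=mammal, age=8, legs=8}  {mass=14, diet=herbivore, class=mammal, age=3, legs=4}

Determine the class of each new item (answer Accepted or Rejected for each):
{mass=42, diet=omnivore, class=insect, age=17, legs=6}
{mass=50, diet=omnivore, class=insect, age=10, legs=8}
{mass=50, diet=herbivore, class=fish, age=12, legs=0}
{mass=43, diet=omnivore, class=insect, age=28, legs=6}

The rule appears to be: diet is herbivore AND mass ≥ 28.
{mass=42, diet=omnivore, class=insect, age=17, legs=6}: diet is omnivore, mass = 42, does not satisfy this → Rejected. {mass=50, diet=omnivore, class=insect, age=10, legs=8}: diet is omnivore, mass = 50, does not satisfy this → Rejected. {mass=50, diet=herbivore, class=fish, age=12, legs=0}: diet is herbivore, mass = 50, fits → Accepted. {mass=43, diet=omnivore, class=insect, age=28, legs=6}: diet is omnivore, mass = 43, does not satisfy this → Rejected.

Rejected, Rejected, Accepted, Rejected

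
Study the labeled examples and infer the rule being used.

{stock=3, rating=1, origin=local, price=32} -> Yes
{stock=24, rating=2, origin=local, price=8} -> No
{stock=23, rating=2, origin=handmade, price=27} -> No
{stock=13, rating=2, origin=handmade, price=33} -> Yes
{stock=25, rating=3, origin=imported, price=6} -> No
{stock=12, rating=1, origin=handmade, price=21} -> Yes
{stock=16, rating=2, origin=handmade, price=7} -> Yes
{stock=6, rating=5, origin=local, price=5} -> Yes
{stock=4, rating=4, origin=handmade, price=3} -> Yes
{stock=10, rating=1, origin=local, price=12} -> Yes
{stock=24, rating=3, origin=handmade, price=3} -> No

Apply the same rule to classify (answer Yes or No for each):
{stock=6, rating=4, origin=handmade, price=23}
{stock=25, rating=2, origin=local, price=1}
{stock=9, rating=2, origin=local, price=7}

The rule appears to be: stock ≤ 16.

Yes, No, Yes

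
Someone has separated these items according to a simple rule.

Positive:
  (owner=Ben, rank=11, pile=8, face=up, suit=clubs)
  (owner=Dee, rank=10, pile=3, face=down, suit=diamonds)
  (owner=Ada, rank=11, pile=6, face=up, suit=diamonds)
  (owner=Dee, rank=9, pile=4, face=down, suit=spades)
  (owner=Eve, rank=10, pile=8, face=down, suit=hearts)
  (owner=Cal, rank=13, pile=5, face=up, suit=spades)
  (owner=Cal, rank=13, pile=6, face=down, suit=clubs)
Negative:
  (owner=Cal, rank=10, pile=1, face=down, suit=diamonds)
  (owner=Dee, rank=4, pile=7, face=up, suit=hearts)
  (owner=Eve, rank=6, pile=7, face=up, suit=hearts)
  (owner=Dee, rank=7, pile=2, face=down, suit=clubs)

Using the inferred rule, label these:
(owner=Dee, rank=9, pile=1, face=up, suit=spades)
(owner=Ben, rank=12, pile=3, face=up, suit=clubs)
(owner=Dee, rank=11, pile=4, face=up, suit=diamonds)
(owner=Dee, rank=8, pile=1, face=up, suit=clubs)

The common property of the 'Positive' items is: rank ≥ 7 AND pile ≥ 3. No 'Negative' item has it.

Negative, Positive, Positive, Negative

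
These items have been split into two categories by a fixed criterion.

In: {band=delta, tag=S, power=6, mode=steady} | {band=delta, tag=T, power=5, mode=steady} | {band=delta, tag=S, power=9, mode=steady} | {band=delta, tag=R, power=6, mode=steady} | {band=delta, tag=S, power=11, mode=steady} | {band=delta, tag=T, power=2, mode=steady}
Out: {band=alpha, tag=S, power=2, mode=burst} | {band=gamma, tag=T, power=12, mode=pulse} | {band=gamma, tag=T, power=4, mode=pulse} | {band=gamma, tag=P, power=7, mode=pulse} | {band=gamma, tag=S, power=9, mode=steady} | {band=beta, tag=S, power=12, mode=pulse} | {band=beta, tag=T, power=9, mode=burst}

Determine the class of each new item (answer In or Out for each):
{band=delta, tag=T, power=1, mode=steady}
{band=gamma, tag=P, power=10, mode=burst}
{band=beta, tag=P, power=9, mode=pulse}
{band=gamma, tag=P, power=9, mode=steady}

In, Out, Out, Out

'In' ⟺ band is delta.
{band=delta, tag=T, power=1, mode=steady} → band is delta → In.
{band=gamma, tag=P, power=10, mode=burst} → band is gamma → Out.
{band=beta, tag=P, power=9, mode=pulse} → band is beta → Out.
{band=gamma, tag=P, power=9, mode=steady} → band is gamma → Out.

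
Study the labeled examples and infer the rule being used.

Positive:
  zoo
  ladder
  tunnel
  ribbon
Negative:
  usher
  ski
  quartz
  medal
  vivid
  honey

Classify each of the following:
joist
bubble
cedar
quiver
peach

Negative, Positive, Negative, Negative, Negative

The distinguishing property — has a double letter — holds for all the 'Positive' cases and none of the 'Negative' cases.
joist: no doubled letter — fails this test, so Negative.
bubble: 'bb' doubled — satisfies this, so Positive.
cedar: no doubled letter — fails this test, so Negative.
quiver: no doubled letter — fails this test, so Negative.
peach: no doubled letter — fails this test, so Negative.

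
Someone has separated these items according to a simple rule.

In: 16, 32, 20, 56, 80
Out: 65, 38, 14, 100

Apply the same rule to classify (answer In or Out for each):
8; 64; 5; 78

In, In, Out, Out

A rule that fits every label: multiple of 4 AND at most 80 — true of each 'In' example, false of each 'Out' one.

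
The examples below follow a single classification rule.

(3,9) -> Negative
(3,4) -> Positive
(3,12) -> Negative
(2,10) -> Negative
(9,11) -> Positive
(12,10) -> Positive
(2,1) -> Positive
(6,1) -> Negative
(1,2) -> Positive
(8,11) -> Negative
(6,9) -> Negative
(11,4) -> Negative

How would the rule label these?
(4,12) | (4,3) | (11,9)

Negative, Positive, Positive

The rule appears to be: |first − second| ≤ 2.
(4,12) — |4−12| = 8, hence Negative. (4,3) — |4−3| = 1, hence Positive. (11,9) — |11−9| = 2, hence Positive.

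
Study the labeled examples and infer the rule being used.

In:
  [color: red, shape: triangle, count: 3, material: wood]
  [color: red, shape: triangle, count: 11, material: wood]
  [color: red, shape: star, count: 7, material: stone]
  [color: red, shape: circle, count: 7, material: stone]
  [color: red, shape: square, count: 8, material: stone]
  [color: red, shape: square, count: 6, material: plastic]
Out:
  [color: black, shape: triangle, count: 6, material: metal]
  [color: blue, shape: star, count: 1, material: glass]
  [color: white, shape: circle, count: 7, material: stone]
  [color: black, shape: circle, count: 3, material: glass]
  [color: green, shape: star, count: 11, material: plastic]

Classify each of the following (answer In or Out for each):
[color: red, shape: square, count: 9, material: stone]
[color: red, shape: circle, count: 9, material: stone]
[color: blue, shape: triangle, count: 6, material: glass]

The simplest hypothesis consistent with all the labels is: color is red.
[color: red, shape: square, count: 9, material: stone]: color is red — satisfies this, so In.
[color: red, shape: circle, count: 9, material: stone]: color is red — satisfies this, so In.
[color: blue, shape: triangle, count: 6, material: glass]: color is blue — fails this test, so Out.

In, In, Out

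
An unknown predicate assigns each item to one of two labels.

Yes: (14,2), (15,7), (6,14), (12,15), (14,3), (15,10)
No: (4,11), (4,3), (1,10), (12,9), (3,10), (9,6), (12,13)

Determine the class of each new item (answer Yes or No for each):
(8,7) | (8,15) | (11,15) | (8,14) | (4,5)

No, Yes, Yes, Yes, No

One predicate separates the groups cleanly: max ≥ 14.
(8,7): No (max 8).
(8,15): Yes (max 15).
(11,15): Yes (max 15).
(8,14): Yes (max 14).
(4,5): No (max 5).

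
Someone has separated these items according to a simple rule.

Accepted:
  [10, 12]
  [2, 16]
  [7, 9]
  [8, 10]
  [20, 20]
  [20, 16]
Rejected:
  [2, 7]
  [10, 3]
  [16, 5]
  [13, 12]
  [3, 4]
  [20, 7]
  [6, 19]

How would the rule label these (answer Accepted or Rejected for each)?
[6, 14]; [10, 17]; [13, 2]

Looking at the examples, the only property every 'Accepted' case has and every 'Rejected' case lacks is: sum is even.
Accepted: [6, 14], since 6+14 = 20.
Rejected: [10, 17], since 10+17 = 27.
Rejected: [13, 2], since 13+2 = 15.

Accepted, Rejected, Rejected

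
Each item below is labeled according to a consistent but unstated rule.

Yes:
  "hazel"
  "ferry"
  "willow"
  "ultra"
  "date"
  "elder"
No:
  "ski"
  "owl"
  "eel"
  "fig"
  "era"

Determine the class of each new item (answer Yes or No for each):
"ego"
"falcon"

One predicate separates the groups cleanly: length ≥ 4.
"ego": length 3 — fails the rule, so No. "falcon": length 6 — fits, so Yes.

No, Yes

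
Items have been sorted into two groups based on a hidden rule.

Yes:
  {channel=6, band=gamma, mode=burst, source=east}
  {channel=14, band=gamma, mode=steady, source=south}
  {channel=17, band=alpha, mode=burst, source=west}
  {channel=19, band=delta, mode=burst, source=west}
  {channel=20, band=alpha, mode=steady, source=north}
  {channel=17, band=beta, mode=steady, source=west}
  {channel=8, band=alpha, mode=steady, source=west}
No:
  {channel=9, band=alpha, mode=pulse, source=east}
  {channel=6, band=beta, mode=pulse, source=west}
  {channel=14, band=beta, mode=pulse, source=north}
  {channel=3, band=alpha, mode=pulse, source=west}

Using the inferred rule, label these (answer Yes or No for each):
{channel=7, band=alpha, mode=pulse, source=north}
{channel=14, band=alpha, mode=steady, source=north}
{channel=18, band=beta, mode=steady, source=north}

No, Yes, Yes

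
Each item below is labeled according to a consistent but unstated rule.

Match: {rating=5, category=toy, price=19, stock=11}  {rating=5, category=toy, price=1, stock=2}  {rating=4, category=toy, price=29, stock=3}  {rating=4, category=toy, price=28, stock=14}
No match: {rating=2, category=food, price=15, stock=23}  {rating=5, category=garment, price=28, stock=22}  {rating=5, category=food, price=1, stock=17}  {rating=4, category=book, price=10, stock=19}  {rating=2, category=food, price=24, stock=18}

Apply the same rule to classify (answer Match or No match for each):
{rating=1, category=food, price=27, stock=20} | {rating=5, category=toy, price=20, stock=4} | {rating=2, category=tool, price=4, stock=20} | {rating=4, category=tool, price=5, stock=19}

No match, Match, No match, No match

A rule that fits every label: category is toy — true of each 'Match' example, false of each 'No match' one.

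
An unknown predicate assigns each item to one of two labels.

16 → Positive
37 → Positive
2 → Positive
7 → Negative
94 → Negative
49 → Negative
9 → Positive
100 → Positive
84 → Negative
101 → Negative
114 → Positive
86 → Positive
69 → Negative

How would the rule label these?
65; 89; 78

Positive, Negative, Negative

The common property of the 'Positive' items is: ≡ 2 (mod 7). No 'Negative' item has it.
Positive: 65, since 65 mod 7 = 2. Negative: 89, since 89 mod 7 = 5. Negative: 78, since 78 mod 7 = 1.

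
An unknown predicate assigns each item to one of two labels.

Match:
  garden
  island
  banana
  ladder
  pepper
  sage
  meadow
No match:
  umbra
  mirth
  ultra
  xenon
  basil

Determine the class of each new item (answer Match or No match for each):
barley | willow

Match, Match

Checking candidate rules against both groups, what survives is: even length.
barley: length 6, matches → Match. willow: length 6, matches → Match.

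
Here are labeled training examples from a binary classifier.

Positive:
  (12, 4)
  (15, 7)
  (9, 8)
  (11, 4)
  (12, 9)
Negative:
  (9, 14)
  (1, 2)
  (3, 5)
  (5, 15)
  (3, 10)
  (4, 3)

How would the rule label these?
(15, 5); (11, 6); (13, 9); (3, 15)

All 'Positive' examples share one property — first > second AND sum ≥ 8 — and every 'Negative' example lacks it.
(15, 5) → 15 > 5, 15+5 = 20 → Positive. (11, 6) → 11 > 6, 11+6 = 17 → Positive. (13, 9) → 13 > 9, 13+9 = 22 → Positive. (3, 15) → 3 < 15, 3+15 = 18 → Negative.

Positive, Positive, Positive, Negative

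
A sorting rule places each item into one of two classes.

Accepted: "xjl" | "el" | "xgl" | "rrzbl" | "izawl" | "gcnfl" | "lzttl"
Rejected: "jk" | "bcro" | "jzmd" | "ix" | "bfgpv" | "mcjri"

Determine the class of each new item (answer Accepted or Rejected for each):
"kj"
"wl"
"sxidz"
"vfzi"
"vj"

All 'Accepted' examples share one property — contains 'l' — and every 'Rejected' example lacks it.
"kj" — no 'l', hence Rejected.
"wl" — has 'l', hence Accepted.
"sxidz" — no 'l', hence Rejected.
"vfzi" — no 'l', hence Rejected.
"vj" — no 'l', hence Rejected.

Rejected, Accepted, Rejected, Rejected, Rejected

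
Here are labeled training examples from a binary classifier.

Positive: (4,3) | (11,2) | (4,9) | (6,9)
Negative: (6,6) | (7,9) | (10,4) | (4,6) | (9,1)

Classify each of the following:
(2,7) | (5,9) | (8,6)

Positive, Negative, Negative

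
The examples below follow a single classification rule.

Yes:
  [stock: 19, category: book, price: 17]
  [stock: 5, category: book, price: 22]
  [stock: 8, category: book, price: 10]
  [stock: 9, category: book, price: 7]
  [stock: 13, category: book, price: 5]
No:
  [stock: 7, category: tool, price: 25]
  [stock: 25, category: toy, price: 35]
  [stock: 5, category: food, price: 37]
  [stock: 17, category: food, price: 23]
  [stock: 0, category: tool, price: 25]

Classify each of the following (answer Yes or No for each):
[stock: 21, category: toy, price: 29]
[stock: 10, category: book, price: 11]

A rule that fits every label: category is book — true of each 'Yes' example, false of each 'No' one.
[stock: 21, category: toy, price: 29]: category is toy, does not pass → No.
[stock: 10, category: book, price: 11]: category is book, passes → Yes.

No, Yes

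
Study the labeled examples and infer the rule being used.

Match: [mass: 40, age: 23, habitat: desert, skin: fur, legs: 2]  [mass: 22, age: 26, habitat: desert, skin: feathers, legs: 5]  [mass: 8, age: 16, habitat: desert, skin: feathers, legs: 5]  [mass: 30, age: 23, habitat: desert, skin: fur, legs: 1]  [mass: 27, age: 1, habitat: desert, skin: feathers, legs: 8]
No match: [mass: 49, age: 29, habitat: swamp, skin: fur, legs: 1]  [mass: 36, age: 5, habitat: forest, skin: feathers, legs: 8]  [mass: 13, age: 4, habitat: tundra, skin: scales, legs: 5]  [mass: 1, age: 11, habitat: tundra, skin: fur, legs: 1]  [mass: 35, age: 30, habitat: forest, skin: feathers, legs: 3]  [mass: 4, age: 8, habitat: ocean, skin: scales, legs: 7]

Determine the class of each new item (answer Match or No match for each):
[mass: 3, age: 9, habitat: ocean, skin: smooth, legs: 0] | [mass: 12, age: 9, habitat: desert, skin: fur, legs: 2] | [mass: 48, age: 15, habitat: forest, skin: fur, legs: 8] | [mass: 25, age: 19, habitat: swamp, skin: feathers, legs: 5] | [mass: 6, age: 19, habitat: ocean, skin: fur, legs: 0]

No match, Match, No match, No match, No match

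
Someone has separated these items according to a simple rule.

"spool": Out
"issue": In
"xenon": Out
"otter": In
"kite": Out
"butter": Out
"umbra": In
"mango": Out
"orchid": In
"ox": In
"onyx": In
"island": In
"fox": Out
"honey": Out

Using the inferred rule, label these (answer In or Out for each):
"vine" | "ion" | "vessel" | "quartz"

The distinguishing property — starts with a vowel — holds for all the 'In' cases and none of the 'Out' cases.
"vine" — starts with 'v', hence Out. "ion" — starts with 'i', hence In. "vessel" — starts with 'v', hence Out. "quartz" — starts with 'q', hence Out.

Out, In, Out, Out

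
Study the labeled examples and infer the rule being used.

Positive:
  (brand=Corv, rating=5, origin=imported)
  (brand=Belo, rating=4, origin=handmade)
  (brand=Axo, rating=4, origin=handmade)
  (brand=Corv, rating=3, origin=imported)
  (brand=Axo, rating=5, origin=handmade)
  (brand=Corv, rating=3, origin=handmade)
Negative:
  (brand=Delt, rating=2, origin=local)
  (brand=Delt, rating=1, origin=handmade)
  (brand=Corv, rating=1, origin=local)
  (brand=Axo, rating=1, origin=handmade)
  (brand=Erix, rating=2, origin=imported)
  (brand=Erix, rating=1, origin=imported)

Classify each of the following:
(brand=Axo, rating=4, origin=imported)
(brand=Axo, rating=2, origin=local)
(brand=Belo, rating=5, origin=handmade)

Positive, Negative, Positive

The rule appears to be: rating ≥ 3.
(brand=Axo, rating=4, origin=imported) — rating = 4, hence Positive. (brand=Axo, rating=2, origin=local) — rating = 2, hence Negative. (brand=Belo, rating=5, origin=handmade) — rating = 5, hence Positive.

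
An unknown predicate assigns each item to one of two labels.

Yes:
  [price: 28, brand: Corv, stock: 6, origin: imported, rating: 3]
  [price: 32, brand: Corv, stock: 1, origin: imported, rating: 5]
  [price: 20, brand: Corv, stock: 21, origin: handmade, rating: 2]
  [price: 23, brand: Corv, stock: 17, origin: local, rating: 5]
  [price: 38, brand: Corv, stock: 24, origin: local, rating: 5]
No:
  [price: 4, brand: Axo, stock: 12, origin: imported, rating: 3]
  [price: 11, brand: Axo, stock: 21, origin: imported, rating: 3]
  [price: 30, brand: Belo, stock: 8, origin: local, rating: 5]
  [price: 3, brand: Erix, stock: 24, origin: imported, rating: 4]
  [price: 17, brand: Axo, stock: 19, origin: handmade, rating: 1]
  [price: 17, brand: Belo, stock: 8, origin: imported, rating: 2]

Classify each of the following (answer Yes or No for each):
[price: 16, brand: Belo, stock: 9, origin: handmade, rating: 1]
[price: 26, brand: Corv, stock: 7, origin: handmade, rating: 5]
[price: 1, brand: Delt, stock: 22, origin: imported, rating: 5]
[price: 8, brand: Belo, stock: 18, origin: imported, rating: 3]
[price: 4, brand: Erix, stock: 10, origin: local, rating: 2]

No, Yes, No, No, No

The classifier is using: brand is Corv.
[price: 16, brand: Belo, stock: 9, origin: handmade, rating: 1]: brand is Belo — doesn't match, so No. [price: 26, brand: Corv, stock: 7, origin: handmade, rating: 5]: brand is Corv — fits, so Yes. [price: 1, brand: Delt, stock: 22, origin: imported, rating: 5]: brand is Delt — doesn't match, so No. [price: 8, brand: Belo, stock: 18, origin: imported, rating: 3]: brand is Belo — doesn't match, so No. [price: 4, brand: Erix, stock: 10, origin: local, rating: 2]: brand is Erix — doesn't match, so No.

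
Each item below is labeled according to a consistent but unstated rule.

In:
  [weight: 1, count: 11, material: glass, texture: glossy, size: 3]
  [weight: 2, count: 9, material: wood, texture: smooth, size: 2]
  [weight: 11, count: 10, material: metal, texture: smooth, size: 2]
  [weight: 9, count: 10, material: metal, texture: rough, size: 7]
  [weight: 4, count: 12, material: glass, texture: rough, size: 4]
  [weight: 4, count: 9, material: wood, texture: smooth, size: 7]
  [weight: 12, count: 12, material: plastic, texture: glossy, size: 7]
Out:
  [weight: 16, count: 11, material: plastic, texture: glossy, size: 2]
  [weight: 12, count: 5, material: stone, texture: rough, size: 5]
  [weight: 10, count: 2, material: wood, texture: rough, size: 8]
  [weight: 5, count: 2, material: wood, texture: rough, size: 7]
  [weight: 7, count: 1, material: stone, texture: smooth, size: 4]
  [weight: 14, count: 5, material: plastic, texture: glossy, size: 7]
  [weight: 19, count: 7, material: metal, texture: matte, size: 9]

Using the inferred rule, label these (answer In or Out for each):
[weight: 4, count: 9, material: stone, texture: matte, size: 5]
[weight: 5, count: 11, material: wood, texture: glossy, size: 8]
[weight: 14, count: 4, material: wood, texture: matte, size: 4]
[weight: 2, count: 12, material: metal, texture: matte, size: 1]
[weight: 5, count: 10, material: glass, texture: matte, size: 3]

One predicate separates the groups cleanly: count ≥ 7 AND weight ≤ 12.

In, In, Out, In, In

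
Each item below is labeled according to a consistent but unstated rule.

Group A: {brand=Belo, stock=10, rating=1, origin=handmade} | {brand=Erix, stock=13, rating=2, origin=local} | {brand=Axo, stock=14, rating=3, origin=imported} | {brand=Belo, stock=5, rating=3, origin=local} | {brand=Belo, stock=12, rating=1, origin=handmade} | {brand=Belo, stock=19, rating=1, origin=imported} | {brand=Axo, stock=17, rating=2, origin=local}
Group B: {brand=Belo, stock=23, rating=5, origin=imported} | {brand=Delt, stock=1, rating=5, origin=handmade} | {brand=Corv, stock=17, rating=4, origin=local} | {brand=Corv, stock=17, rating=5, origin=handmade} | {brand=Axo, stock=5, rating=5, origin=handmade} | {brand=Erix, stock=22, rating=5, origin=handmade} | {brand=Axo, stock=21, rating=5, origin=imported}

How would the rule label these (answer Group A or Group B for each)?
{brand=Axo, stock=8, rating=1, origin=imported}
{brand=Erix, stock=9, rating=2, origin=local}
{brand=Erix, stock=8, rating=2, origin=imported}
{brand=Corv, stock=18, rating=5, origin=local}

The rule appears to be: rating ≤ 3.
{brand=Axo, stock=8, rating=1, origin=imported}: Group A (rating = 1).
{brand=Erix, stock=9, rating=2, origin=local}: Group A (rating = 2).
{brand=Erix, stock=8, rating=2, origin=imported}: Group A (rating = 2).
{brand=Corv, stock=18, rating=5, origin=local}: Group B (rating = 5).

Group A, Group A, Group A, Group B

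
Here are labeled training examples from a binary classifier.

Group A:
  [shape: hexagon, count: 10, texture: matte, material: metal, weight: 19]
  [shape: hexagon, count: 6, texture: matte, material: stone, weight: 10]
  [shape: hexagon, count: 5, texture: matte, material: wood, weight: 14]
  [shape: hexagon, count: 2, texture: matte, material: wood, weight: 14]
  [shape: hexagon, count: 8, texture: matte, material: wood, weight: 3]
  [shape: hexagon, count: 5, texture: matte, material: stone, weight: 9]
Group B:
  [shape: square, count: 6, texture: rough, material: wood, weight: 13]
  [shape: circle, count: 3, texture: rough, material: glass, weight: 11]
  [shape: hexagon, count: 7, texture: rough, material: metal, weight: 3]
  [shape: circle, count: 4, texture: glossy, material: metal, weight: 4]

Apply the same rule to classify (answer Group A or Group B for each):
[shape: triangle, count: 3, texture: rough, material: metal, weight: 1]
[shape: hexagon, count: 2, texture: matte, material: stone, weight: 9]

Group B, Group A

One predicate separates the groups cleanly: texture is matte.
[shape: triangle, count: 3, texture: rough, material: metal, weight: 1] — texture is rough, hence Group B. [shape: hexagon, count: 2, texture: matte, material: stone, weight: 9] — texture is matte, hence Group A.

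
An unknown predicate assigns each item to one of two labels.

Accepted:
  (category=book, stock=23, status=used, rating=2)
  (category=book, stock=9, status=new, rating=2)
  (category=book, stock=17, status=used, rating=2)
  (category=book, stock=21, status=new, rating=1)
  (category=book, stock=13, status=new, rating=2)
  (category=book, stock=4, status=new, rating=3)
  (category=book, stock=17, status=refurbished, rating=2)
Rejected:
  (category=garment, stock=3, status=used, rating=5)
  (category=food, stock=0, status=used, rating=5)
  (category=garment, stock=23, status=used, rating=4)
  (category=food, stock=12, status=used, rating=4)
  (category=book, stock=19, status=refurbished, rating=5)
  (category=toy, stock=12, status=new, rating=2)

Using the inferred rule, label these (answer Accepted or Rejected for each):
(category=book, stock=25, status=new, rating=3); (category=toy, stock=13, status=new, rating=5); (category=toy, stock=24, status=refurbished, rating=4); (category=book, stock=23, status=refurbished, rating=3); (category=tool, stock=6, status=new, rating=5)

The common property of the 'Accepted' items is: category is book AND rating ≤ 3. No 'Rejected' item has it.

Accepted, Rejected, Rejected, Accepted, Rejected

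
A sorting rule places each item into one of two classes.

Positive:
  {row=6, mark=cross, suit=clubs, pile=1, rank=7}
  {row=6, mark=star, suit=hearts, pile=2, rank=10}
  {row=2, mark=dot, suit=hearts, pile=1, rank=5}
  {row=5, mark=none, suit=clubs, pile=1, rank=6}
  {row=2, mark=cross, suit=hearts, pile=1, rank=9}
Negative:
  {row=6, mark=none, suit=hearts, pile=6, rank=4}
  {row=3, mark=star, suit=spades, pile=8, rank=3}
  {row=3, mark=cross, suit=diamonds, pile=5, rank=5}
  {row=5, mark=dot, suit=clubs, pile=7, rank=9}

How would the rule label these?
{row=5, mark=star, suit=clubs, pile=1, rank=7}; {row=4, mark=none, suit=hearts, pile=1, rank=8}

The simplest hypothesis consistent with all the labels is: pile ≤ 2.
Positive: {row=5, mark=star, suit=clubs, pile=1, rank=7}, since pile = 1. Positive: {row=4, mark=none, suit=hearts, pile=1, rank=8}, since pile = 1.

Positive, Positive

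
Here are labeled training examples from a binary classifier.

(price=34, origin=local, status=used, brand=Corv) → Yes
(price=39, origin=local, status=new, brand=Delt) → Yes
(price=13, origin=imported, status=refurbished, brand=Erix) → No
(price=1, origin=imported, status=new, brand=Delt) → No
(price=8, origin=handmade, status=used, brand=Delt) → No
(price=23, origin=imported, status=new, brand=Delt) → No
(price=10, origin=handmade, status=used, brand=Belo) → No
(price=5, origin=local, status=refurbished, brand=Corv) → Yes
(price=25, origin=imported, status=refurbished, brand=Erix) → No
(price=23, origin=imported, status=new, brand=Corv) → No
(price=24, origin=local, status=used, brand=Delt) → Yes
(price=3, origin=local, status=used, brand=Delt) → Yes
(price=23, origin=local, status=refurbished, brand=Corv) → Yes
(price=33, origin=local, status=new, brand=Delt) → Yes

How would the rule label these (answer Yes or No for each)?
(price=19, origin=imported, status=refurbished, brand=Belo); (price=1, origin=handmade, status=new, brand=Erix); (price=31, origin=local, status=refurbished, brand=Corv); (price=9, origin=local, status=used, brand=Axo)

No, No, Yes, Yes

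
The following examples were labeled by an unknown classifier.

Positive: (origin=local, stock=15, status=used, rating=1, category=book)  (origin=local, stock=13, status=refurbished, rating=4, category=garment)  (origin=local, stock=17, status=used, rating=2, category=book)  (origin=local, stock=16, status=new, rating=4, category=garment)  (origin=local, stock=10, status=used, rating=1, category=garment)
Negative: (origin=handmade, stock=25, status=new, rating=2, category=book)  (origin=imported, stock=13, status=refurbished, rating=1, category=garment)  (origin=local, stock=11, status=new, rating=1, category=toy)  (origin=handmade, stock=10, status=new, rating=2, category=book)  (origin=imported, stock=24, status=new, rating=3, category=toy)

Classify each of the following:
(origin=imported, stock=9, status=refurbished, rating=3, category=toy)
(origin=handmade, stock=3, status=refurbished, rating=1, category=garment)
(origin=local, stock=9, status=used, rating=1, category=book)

Rule: status is used OR rating = 4. This holds for each 'Positive' example and fails for each 'Negative' one.
(origin=imported, stock=9, status=refurbished, rating=3, category=toy): Negative (status is refurbished, rating = 3). (origin=handmade, stock=3, status=refurbished, rating=1, category=garment): Negative (status is refurbished, rating = 1). (origin=local, stock=9, status=used, rating=1, category=book): Positive (status is used, rating = 1).

Negative, Negative, Positive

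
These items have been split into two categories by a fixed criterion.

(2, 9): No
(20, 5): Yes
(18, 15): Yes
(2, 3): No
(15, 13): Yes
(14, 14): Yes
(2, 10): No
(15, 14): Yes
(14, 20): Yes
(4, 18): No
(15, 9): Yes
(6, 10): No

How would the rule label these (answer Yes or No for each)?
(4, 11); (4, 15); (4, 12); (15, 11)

No, No, No, Yes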